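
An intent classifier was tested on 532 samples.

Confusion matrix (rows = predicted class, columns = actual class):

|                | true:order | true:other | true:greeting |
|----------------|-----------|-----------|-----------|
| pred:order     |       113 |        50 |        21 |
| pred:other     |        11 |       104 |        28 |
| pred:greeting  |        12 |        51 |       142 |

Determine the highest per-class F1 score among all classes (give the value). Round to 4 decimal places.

0.7172

Per-class F1 score (2·TP/(2·TP+FP+FN)):
  order: TP=113, FP=50+21=71, FN=11+12=23 → 226/320 = 0.70625
  other: TP=104, FP=11+28=39, FN=50+51=101 → 208/348 = 0.59770
  greeting: TP=142, FP=12+51=63, FN=21+28=49 → 284/396 = 0.71717
Highest is class 'greeting' with F1 score = 0.7172.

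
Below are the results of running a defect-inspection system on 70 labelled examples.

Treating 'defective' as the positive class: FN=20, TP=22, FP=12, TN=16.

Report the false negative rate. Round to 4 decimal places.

0.4762

FNR = FN/(FN+TP) = 20/(20+22) = 0.4762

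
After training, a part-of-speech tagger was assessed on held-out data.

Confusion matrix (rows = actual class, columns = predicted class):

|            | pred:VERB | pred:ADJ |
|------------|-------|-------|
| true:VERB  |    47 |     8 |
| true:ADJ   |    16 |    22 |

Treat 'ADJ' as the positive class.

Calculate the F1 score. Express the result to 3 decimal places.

Precision = TP/(TP+FP) = 22/30 = 0.7333
Recall = TP/(TP+FN) = 22/38 = 0.5789
F1 = 2·TP/(2·TP+FP+FN) = 44/68 = 0.647

0.647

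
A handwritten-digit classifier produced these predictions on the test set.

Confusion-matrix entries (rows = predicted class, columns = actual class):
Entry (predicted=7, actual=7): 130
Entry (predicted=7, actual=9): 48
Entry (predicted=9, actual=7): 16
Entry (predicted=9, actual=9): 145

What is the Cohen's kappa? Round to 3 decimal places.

0.625

Observed agreement pₒ = trace/N = 275/339 = 0.8112
Expected agreement pₑ = Σ (rowᵢ·colᵢ)/N² = (146·178 + 193·161)/339² = 0.4965
κ = (pₒ − pₑ)/(1 − pₑ) = (0.8112 − 0.4965)/(1 − 0.4965) = 0.625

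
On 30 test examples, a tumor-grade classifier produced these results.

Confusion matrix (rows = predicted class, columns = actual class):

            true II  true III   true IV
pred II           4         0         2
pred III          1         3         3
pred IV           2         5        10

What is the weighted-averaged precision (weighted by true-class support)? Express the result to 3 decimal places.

Per-class precision (TP/(TP+FP)):
  II: TP=4, FP=0+2=2 → 4/6 = 0.6667
  III: TP=3, FP=1+3=4 → 3/7 = 0.4286
  IV: TP=10, FP=2+5=7 → 10/17 = 0.5882
Weighted-precision = Σ (supportᵢ/N)·precisionᵢ with N=30: (7/30)·0.6667 + (8/30)·0.4286 + (15/30)·0.5882 = 0.564

0.564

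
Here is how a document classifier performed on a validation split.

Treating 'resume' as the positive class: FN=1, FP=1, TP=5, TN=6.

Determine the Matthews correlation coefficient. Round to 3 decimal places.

0.690

MCC = (TP·TN − FP·FN) / √((TP+FP)(TP+FN)(TN+FP)(TN+FN))
Numerator = 5·6 − 1·1 = 29
Denominator = √(6·6·7·7) = √1764 = 42.0000
MCC = 29 / 42.0000 = 0.690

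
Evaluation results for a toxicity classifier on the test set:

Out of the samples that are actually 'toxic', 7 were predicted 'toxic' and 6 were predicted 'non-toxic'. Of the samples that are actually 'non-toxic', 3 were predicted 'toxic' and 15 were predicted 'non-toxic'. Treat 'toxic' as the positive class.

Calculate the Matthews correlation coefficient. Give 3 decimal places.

0.392

MCC = (TP·TN − FP·FN) / √((TP+FP)(TP+FN)(TN+FP)(TN+FN))
Numerator = 7·15 − 3·6 = 87
Denominator = √(10·13·18·21) = √49140 = 221.6754
MCC = 87 / 221.6754 = 0.392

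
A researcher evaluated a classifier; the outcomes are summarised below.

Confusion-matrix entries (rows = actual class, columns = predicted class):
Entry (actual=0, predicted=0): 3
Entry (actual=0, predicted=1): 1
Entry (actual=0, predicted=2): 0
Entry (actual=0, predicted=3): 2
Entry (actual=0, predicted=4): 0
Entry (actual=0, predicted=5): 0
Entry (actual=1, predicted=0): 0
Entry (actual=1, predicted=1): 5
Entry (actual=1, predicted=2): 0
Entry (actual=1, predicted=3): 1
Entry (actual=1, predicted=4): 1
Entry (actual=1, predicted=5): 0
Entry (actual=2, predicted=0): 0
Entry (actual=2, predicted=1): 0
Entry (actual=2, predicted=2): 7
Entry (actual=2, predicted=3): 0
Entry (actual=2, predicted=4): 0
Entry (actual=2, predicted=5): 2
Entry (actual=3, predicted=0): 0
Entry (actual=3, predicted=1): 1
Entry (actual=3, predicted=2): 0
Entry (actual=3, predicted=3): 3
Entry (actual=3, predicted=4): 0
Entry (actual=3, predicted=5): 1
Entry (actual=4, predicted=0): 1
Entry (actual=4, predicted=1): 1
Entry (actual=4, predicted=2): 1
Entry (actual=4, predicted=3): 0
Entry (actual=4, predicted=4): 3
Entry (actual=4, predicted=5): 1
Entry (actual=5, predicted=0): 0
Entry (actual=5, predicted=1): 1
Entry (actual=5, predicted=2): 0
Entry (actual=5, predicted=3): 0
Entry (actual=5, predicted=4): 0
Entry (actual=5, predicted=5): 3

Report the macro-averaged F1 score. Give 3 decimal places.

Per-class F1 score (2·TP/(2·TP+FP+FN)):
  0: TP=3, FP=0+0+0+1+0=1, FN=1+0+2+0+0=3 → 6/10 = 0.6000
  1: TP=5, FP=1+0+1+1+1=4, FN=0+0+1+1+0=2 → 10/16 = 0.6250
  2: TP=7, FP=0+0+0+1+0=1, FN=0+0+0+0+2=2 → 14/17 = 0.8235
  3: TP=3, FP=2+1+0+0+0=3, FN=0+1+0+0+1=2 → 6/11 = 0.5455
  4: TP=3, FP=0+1+0+0+0=1, FN=1+1+1+0+1=4 → 6/11 = 0.5455
  5: TP=3, FP=0+0+2+1+1=4, FN=0+1+0+0+0=1 → 6/11 = 0.5455
Macro-F1 score = mean = (0.6000 + 0.6250 + 0.8235 + 0.5455 + 0.5455 + 0.5455) / 6 = 0.614

0.614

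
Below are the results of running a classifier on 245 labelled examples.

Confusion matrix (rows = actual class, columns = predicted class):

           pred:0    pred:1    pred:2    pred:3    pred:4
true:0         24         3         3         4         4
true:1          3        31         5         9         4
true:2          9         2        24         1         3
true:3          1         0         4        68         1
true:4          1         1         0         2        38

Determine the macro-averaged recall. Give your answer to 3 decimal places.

Per-class recall (TP/(TP+FN)):
  0: TP=24, FN=3+3+4+4=14 → 24/38 = 0.6316
  1: TP=31, FN=3+5+9+4=21 → 31/52 = 0.5962
  2: TP=24, FN=9+2+1+3=15 → 24/39 = 0.6154
  3: TP=68, FN=1+0+4+1=6 → 68/74 = 0.9189
  4: TP=38, FN=1+1+0+2=4 → 38/42 = 0.9048
Macro-recall = mean = (0.6316 + 0.5962 + 0.6154 + 0.9189 + 0.9048) / 5 = 0.733

0.733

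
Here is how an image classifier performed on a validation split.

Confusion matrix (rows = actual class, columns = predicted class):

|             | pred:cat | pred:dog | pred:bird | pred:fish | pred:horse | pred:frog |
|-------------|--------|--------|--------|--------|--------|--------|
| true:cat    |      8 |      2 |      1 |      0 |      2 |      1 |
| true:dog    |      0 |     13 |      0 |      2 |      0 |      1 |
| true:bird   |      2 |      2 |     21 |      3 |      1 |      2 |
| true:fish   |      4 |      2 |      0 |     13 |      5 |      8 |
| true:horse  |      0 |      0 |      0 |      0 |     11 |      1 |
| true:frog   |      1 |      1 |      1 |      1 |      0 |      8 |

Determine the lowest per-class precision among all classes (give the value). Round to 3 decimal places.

0.381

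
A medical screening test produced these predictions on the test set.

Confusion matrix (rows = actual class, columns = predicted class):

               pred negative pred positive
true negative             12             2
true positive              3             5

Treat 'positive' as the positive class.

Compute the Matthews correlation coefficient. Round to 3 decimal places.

MCC = (TP·TN − FP·FN) / √((TP+FP)(TP+FN)(TN+FP)(TN+FN))
Numerator = 5·12 − 2·3 = 54
Denominator = √(7·8·14·15) = √11760 = 108.4435
MCC = 54 / 108.4435 = 0.498

0.498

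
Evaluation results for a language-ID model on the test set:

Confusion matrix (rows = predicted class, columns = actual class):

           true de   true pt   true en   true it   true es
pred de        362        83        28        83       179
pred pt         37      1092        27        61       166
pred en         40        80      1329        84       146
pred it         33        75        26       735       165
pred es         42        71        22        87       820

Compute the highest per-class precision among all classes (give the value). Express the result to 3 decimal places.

Per-class precision (TP/(TP+FP)):
  de: TP=362, FP=83+28+83+179=373 → 362/735 = 0.4925
  pt: TP=1092, FP=37+27+61+166=291 → 1092/1383 = 0.7896
  en: TP=1329, FP=40+80+84+146=350 → 1329/1679 = 0.7915
  it: TP=735, FP=33+75+26+165=299 → 735/1034 = 0.7108
  es: TP=820, FP=42+71+22+87=222 → 820/1042 = 0.7869
Highest is class 'en' with precision = 0.792.

0.792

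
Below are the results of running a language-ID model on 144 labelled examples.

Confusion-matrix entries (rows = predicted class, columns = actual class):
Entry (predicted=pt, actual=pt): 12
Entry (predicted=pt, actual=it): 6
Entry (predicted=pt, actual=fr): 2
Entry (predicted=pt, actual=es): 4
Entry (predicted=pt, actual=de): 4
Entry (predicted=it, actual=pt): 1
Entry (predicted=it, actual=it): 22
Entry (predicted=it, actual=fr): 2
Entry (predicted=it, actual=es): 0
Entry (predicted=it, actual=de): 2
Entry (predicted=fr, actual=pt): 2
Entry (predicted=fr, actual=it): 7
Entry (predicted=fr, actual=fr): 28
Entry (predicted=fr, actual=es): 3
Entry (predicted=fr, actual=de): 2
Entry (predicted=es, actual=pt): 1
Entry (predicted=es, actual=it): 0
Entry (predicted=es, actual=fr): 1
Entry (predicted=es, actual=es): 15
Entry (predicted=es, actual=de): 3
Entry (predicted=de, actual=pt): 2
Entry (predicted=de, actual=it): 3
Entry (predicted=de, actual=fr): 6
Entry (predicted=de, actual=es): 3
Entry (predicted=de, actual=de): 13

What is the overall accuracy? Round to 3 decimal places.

Accuracy = trace / total = (12+22+28+15+13=90) / 144 = 90/144 = 0.625

0.625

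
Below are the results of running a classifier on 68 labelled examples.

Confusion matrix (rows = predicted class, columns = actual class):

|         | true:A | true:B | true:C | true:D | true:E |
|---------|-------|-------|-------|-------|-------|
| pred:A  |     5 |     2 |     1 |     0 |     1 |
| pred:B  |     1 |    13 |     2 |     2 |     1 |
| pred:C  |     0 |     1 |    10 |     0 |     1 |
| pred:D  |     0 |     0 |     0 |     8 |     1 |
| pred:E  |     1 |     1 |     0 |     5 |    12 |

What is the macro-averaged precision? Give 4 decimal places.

0.7187

Per-class precision (TP/(TP+FP)):
  A: TP=5, FP=2+1+0+1=4 → 5/9 = 0.55556
  B: TP=13, FP=1+2+2+1=6 → 13/19 = 0.68421
  C: TP=10, FP=0+1+0+1=2 → 10/12 = 0.83333
  D: TP=8, FP=0+0+0+1=1 → 8/9 = 0.88889
  E: TP=12, FP=1+1+0+5=7 → 12/19 = 0.63158
Macro-precision = mean = (0.55556 + 0.68421 + 0.83333 + 0.88889 + 0.63158) / 5 = 0.7187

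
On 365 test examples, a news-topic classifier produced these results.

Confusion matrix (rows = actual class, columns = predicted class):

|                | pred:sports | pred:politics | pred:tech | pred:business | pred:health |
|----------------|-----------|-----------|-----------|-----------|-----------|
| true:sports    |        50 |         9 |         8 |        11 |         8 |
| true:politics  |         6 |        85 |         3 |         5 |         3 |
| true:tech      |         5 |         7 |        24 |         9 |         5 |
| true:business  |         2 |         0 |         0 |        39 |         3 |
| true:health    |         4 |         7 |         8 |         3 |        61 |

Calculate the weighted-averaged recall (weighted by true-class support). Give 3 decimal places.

0.710

Per-class recall (TP/(TP+FN)):
  sports: TP=50, FN=9+8+11+8=36 → 50/86 = 0.5814
  politics: TP=85, FN=6+3+5+3=17 → 85/102 = 0.8333
  tech: TP=24, FN=5+7+9+5=26 → 24/50 = 0.4800
  business: TP=39, FN=2+0+0+3=5 → 39/44 = 0.8864
  health: TP=61, FN=4+7+8+3=22 → 61/83 = 0.7349
Weighted-recall = Σ (supportᵢ/N)·recallᵢ with N=365: (86/365)·0.5814 + (102/365)·0.8333 + (50/365)·0.4800 + (44/365)·0.8864 + (83/365)·0.7349 = 0.710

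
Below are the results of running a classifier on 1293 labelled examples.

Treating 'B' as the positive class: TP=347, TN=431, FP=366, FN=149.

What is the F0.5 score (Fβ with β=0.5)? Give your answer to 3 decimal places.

Fβ = (1+β²)·TP / ((1+β²)·TP + β²·FN + FP), with β²=1/4
= 1.25·347 / (1.25·347 + 0.25·149 + 366) = 0.518

0.518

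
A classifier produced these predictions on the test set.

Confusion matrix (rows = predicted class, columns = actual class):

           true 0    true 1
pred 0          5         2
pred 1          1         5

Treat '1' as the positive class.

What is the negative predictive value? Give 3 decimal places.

0.714

NPV = TN/(TN+FN) = 5/(5+2) = 0.714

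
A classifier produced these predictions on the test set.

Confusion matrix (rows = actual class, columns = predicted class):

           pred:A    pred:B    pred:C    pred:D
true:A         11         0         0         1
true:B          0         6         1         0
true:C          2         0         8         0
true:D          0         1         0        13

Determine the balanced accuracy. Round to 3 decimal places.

0.876

Balanced accuracy = mean of per-class recall.
  A: recall = 11/12 = 0.9167
  B: recall = 6/7 = 0.8571
  C: recall = 8/10 = 0.8000
  D: recall = 13/14 = 0.9286
Mean = (0.9167 + 0.8571 + 0.8000 + 0.9286) / 4 = 0.876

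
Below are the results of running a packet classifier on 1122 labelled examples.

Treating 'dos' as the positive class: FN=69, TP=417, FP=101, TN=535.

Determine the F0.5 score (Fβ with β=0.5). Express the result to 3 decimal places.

0.815

Fβ = (1+β²)·TP / ((1+β²)·TP + β²·FN + FP), with β²=1/4
= 1.25·417 / (1.25·417 + 0.25·69 + 101) = 0.815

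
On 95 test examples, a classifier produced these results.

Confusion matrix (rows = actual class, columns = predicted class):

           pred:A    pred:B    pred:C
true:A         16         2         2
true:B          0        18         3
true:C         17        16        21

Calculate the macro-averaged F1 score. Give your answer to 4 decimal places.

Per-class F1 score (2·TP/(2·TP+FP+FN)):
  A: TP=16, FP=0+17=17, FN=2+2=4 → 32/53 = 0.60377
  B: TP=18, FP=2+16=18, FN=0+3=3 → 36/57 = 0.63158
  C: TP=21, FP=2+3=5, FN=17+16=33 → 42/80 = 0.52500
Macro-F1 score = mean = (0.60377 + 0.63158 + 0.52500) / 3 = 0.5868

0.5868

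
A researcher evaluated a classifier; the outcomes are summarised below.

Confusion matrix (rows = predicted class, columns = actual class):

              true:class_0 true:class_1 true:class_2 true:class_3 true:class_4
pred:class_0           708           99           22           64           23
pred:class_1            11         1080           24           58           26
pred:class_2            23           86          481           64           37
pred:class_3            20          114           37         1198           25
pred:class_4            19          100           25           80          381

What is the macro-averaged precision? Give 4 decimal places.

Per-class precision (TP/(TP+FP)):
  class_0: TP=708, FP=99+22+64+23=208 → 708/916 = 0.77293
  class_1: TP=1080, FP=11+24+58+26=119 → 1080/1199 = 0.90075
  class_2: TP=481, FP=23+86+64+37=210 → 481/691 = 0.69609
  class_3: TP=1198, FP=20+114+37+25=196 → 1198/1394 = 0.85940
  class_4: TP=381, FP=19+100+25+80=224 → 381/605 = 0.62975
Macro-precision = mean = (0.77293 + 0.90075 + 0.69609 + 0.85940 + 0.62975) / 5 = 0.7718

0.7718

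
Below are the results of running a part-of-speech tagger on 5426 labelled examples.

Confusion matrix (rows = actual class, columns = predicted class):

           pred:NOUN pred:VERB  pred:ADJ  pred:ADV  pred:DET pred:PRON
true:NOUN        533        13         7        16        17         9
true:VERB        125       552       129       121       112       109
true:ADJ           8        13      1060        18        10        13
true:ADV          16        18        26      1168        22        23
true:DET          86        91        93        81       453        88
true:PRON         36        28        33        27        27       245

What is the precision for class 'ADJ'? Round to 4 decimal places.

One-vs-rest for 'ADJ': TP = diagonal; FP = other classes predicted 'ADJ'; FN = 'ADJ' predicted as other.
precision = TP/(TP+FP).
ADJ: TP=1060, FP=7+129+26+93+33=288 → 1060/1348 = 0.78635

0.7864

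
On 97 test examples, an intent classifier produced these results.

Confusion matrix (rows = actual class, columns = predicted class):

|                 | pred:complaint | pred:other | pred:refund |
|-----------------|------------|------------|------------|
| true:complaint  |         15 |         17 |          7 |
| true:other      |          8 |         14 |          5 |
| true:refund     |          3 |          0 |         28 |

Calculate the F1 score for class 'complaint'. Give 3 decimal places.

Treat 'complaint' as positive and all other classes as negative.
F1 score = 2·TP/(2·TP+FP+FN).
complaint: TP=15, FP=8+3=11, FN=17+7=24 → 30/65 = 0.4615

0.462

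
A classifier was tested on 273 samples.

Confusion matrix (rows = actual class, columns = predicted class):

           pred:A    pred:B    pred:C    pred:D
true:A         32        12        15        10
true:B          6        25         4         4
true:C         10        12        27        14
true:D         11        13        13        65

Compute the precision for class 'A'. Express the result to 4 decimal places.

0.5424

One-vs-rest for 'A': TP = diagonal; FP = other classes predicted 'A'; FN = 'A' predicted as other.
precision = TP/(TP+FP).
A: TP=32, FP=6+10+11=27 → 32/59 = 0.54237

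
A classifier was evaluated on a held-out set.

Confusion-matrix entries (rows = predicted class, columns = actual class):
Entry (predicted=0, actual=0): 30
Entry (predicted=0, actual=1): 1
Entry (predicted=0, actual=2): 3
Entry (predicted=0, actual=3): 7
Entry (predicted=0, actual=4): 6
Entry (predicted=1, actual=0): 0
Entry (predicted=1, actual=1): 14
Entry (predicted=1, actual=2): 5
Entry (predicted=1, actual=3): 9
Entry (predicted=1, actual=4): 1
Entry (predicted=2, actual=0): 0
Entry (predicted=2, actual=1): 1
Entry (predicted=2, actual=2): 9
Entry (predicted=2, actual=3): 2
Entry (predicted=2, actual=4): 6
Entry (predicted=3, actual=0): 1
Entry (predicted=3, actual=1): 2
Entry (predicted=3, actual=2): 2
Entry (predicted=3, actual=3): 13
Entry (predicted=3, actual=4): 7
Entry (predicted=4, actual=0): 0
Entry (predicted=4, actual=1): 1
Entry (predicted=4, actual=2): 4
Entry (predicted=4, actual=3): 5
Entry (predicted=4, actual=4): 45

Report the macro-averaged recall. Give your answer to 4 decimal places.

0.6299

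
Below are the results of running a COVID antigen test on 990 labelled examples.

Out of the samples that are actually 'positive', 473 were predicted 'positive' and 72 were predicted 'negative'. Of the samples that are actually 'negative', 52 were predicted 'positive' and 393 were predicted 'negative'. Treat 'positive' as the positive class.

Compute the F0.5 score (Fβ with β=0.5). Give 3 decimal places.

Fβ = (1+β²)·TP / ((1+β²)·TP + β²·FN + FP), with β²=1/4
= 1.25·473 / (1.25·473 + 0.25·72 + 52) = 0.894

0.894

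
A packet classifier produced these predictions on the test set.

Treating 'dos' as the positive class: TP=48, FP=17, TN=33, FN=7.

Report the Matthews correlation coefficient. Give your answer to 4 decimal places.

MCC = (TP·TN − FP·FN) / √((TP+FP)(TP+FN)(TN+FP)(TN+FN))
Numerator = 48·33 − 17·7 = 1465
Denominator = √(65·55·50·40) = √7150000 = 2673.9484
MCC = 1465 / 2673.9484 = 0.5479

0.5479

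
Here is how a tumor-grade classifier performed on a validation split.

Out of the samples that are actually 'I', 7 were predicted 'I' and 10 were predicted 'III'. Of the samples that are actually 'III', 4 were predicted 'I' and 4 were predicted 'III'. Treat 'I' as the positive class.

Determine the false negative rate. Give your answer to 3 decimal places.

0.588

FNR = FN/(FN+TP) = 10/(10+7) = 0.588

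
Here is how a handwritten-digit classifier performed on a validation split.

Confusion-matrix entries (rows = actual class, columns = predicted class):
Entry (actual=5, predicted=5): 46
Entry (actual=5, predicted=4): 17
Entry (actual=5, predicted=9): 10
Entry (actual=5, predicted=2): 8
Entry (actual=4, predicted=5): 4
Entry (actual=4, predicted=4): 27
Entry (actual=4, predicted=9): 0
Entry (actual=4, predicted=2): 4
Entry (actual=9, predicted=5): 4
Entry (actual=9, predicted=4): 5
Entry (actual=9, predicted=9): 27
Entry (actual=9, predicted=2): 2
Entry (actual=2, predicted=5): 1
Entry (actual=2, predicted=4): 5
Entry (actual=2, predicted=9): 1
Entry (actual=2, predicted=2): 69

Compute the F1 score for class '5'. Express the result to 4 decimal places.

0.6765

F1 score = 2·TP/(2·TP+FP+FN).
5: TP=46, FP=4+4+1=9, FN=17+10+8=35 → 92/136 = 0.67647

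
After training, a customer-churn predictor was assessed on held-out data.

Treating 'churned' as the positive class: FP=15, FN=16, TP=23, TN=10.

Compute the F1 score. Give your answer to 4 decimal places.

0.5974

Precision = TP/(TP+FP) = 23/38 = 0.6053
Recall = TP/(TP+FN) = 23/39 = 0.5897
F1 = 2·TP/(2·TP+FP+FN) = 46/77 = 0.5974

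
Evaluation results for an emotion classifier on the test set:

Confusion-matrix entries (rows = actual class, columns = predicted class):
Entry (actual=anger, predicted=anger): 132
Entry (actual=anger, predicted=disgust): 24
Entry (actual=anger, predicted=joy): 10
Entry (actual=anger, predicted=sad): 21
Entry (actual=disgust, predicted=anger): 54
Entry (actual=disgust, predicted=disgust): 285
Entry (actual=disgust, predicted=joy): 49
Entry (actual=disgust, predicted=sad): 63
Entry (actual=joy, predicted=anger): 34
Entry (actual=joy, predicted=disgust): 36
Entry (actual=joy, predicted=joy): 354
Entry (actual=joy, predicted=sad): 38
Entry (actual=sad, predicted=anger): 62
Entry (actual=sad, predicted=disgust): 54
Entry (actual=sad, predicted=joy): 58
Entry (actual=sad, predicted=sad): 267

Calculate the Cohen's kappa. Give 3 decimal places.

0.558

Observed agreement pₒ = trace/N = 1038/1541 = 0.6736
Expected agreement pₑ = Σ (rowᵢ·colᵢ)/N² = (187·282 + 451·399 + 462·471 + 441·389)/1541² = 0.2619
κ = (pₒ − pₑ)/(1 − pₑ) = (0.6736 − 0.2619)/(1 − 0.2619) = 0.558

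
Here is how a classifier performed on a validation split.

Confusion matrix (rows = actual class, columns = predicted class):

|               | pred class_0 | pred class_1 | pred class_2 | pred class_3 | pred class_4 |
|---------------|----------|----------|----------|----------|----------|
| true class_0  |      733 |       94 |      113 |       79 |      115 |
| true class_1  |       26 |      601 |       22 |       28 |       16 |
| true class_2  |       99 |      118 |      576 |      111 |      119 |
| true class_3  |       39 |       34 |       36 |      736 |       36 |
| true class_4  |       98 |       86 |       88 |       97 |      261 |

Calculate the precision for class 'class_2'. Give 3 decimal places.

Take TP from the diagonal, FP from the rest of the 'class_2' prediction marginal, FN from the rest of the 'class_2' actual marginal.
precision = TP/(TP+FP).
class_2: TP=576, FP=113+22+36+88=259 → 576/835 = 0.6898

0.690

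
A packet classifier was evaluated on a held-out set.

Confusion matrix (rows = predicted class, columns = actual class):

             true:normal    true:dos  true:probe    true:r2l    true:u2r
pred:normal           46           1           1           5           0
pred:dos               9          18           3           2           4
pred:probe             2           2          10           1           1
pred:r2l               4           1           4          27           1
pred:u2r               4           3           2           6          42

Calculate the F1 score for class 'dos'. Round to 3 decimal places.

Treat 'dos' as positive and all other classes as negative.
F1 score = 2·TP/(2·TP+FP+FN).
dos: TP=18, FP=9+3+2+4=18, FN=1+2+1+3=7 → 36/61 = 0.5902

0.590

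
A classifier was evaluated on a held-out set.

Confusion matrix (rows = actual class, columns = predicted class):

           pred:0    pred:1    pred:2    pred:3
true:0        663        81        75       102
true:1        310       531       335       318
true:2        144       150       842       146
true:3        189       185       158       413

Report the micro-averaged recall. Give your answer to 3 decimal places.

Micro-averaging pools counts across classes: ΣTP=2449, ΣFP=2193, ΣFN=2193.
Micro-recall = TP/(TP+FN) on pooled counts = 0.528 (equals overall accuracy in single-label multiclass).

0.528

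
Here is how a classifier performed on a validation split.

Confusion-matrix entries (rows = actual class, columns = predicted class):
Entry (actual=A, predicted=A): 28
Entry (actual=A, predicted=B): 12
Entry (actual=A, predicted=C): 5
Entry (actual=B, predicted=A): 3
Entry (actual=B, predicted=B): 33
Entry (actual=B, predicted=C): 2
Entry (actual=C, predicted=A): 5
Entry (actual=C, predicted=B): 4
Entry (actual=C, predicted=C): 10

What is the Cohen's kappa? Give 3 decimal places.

0.521

Observed agreement pₒ = trace/N = 71/102 = 0.6961
Expected agreement pₑ = Σ (rowᵢ·colᵢ)/N² = (45·36 + 38·49 + 19·17)/102² = 0.3657
κ = (pₒ − pₑ)/(1 − pₑ) = (0.6961 − 0.3657)/(1 − 0.3657) = 0.521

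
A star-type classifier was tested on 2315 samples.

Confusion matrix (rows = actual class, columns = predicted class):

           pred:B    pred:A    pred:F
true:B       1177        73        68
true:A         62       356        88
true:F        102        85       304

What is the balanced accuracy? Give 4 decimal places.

0.7386

Balanced accuracy = mean of per-class recall.
  B: recall = 1177/1318 = 0.89302
  A: recall = 356/506 = 0.70356
  F: recall = 304/491 = 0.61914
Mean = (0.89302 + 0.70356 + 0.61914) / 3 = 0.7386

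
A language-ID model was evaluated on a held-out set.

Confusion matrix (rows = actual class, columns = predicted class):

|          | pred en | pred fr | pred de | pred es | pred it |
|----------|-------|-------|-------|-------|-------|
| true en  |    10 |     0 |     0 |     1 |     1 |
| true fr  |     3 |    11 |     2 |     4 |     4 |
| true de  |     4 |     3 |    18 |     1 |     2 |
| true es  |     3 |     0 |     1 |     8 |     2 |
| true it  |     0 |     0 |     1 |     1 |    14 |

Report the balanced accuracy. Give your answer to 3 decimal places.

Balanced accuracy = mean of per-class recall.
  en: recall = 10/12 = 0.8333
  fr: recall = 11/24 = 0.4583
  de: recall = 18/28 = 0.6429
  es: recall = 8/14 = 0.5714
  it: recall = 14/16 = 0.8750
Mean = (0.8333 + 0.4583 + 0.6429 + 0.5714 + 0.8750) / 5 = 0.676

0.676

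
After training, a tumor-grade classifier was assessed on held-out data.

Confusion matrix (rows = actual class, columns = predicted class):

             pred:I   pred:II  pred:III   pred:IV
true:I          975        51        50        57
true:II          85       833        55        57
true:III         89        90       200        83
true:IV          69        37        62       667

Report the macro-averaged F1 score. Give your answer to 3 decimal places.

Per-class F1 score (2·TP/(2·TP+FP+FN)):
  I: TP=975, FP=85+89+69=243, FN=51+50+57=158 → 1950/2351 = 0.8294
  II: TP=833, FP=51+90+37=178, FN=85+55+57=197 → 1666/2041 = 0.8163
  III: TP=200, FP=50+55+62=167, FN=89+90+83=262 → 400/829 = 0.4825
  IV: TP=667, FP=57+57+83=197, FN=69+37+62=168 → 1334/1699 = 0.7852
Macro-F1 score = mean = (0.8294 + 0.8163 + 0.4825 + 0.7852) / 4 = 0.728

0.728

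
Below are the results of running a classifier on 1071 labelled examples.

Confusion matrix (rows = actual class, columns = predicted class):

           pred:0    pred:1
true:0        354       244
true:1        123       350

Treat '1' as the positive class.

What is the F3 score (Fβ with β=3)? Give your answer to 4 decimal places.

0.7215

Fβ = (1+β²)·TP / ((1+β²)·TP + β²·FN + FP), with β²=9
= 10·350 / (10·350 + 9·123 + 244) = 0.7215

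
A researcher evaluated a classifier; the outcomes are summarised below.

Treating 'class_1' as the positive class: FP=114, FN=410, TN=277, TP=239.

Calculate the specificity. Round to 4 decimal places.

0.7084

Specificity = TN/(TN+FP) = 277/(277+114) = 0.7084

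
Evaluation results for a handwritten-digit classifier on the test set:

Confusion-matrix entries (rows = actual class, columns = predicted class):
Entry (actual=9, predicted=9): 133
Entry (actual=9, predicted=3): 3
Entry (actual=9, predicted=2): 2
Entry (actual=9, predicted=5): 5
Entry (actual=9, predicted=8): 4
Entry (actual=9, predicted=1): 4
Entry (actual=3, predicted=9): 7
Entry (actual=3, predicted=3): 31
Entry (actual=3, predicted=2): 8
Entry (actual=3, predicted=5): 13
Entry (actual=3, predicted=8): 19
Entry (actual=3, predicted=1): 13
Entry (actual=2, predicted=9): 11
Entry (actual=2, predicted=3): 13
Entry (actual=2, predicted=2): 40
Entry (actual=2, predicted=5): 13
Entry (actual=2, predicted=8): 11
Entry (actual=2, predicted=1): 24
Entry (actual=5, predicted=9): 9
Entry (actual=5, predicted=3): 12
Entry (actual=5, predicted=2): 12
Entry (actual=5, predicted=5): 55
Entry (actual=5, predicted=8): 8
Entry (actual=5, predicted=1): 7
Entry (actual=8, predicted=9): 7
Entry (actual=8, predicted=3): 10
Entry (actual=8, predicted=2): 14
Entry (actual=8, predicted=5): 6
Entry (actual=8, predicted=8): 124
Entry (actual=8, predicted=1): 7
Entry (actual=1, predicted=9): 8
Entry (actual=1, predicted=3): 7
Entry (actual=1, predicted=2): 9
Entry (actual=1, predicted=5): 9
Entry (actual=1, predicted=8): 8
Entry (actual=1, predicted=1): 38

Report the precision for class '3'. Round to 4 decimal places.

0.4079

precision = TP/(TP+FP).
3: TP=31, FP=3+13+12+10+7=45 → 31/76 = 0.40789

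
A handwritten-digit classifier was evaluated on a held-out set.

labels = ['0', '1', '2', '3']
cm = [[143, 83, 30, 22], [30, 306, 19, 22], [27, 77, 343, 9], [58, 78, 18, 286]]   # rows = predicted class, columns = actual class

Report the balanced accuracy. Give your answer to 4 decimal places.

0.6993

Balanced accuracy = mean of per-class recall.
  0: recall = 143/258 = 0.55426
  1: recall = 306/544 = 0.56250
  2: recall = 343/410 = 0.83659
  3: recall = 286/339 = 0.84366
Mean = (0.55426 + 0.56250 + 0.83659 + 0.84366) / 4 = 0.6993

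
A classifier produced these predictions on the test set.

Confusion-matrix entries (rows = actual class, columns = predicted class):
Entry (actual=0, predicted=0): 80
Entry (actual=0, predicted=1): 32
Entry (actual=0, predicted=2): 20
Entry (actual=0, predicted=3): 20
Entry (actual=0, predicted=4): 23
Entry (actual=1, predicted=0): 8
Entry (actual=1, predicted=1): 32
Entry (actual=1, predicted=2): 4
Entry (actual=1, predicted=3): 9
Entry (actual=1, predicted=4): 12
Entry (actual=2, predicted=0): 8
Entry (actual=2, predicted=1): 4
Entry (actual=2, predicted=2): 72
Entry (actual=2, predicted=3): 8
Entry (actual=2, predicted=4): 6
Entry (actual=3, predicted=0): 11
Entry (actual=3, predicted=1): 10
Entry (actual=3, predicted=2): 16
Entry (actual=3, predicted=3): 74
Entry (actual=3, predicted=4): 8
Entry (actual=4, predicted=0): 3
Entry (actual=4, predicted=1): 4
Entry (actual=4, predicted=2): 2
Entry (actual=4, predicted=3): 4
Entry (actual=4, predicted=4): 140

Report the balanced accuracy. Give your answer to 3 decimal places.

0.644

Balanced accuracy = mean of per-class recall.
  0: recall = 80/175 = 0.4571
  1: recall = 32/65 = 0.4923
  2: recall = 72/98 = 0.7347
  3: recall = 74/119 = 0.6218
  4: recall = 140/153 = 0.9150
Mean = (0.4571 + 0.4923 + 0.7347 + 0.6218 + 0.9150) / 5 = 0.644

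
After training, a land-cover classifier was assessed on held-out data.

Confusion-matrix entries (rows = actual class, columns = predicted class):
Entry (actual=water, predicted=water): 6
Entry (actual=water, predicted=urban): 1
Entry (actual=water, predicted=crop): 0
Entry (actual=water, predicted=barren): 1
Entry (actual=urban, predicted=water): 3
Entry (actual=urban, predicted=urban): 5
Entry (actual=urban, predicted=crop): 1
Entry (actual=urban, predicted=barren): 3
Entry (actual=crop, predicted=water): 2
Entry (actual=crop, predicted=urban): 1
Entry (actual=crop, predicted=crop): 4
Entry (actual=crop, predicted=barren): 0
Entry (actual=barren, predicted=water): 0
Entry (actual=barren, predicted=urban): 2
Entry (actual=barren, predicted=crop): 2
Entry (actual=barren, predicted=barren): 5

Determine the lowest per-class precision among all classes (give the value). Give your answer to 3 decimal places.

Per-class precision (TP/(TP+FP)):
  water: TP=6, FP=3+2+0=5 → 6/11 = 0.5455
  urban: TP=5, FP=1+1+2=4 → 5/9 = 0.5556
  crop: TP=4, FP=0+1+2=3 → 4/7 = 0.5714
  barren: TP=5, FP=1+3+0=4 → 5/9 = 0.5556
Lowest is class 'water' with precision = 0.545.

0.545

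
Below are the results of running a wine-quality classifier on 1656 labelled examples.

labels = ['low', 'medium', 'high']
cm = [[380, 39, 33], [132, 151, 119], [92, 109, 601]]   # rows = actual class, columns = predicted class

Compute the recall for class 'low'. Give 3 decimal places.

0.841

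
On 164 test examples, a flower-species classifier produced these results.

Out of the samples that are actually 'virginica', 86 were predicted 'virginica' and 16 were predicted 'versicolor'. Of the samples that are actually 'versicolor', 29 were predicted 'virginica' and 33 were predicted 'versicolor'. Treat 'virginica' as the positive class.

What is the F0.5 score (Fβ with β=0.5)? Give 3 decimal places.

0.765

Fβ = (1+β²)·TP / ((1+β²)·TP + β²·FN + FP), with β²=1/4
= 1.25·86 / (1.25·86 + 0.25·16 + 29) = 0.765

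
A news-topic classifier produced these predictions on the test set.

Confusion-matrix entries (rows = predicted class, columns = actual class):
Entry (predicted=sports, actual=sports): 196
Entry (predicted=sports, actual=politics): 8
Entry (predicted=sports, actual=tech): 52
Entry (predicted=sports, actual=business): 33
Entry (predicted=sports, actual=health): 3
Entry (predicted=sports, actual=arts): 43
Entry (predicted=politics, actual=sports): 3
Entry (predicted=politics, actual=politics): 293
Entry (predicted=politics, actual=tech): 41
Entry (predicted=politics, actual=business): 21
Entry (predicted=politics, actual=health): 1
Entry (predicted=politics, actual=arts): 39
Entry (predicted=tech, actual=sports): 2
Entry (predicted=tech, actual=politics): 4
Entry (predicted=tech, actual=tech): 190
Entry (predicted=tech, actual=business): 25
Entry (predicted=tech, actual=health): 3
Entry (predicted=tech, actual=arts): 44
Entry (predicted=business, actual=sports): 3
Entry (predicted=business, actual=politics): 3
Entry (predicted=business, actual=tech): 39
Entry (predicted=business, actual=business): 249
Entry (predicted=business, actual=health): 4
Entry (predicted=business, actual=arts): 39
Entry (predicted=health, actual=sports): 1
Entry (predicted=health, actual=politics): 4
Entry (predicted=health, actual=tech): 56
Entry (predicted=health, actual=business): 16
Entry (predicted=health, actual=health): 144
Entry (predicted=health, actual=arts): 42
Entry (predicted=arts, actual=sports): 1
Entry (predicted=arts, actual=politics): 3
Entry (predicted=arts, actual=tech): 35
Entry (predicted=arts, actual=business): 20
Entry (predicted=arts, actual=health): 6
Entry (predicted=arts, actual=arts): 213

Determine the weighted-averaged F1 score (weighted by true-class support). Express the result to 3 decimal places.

Per-class F1 score (2·TP/(2·TP+FP+FN)):
  sports: TP=196, FP=8+52+33+3+43=139, FN=3+2+3+1+1=10 → 392/541 = 0.7246
  politics: TP=293, FP=3+41+21+1+39=105, FN=8+4+3+4+3=22 → 586/713 = 0.8219
  tech: TP=190, FP=2+4+25+3+44=78, FN=52+41+39+56+35=223 → 380/681 = 0.5580
  business: TP=249, FP=3+3+39+4+39=88, FN=33+21+25+16+20=115 → 498/701 = 0.7104
  health: TP=144, FP=1+4+56+16+42=119, FN=3+1+3+4+6=17 → 288/424 = 0.6792
  arts: TP=213, FP=1+3+35+20+6=65, FN=43+39+44+39+42=207 → 426/698 = 0.6103
Weighted-F1 score = Σ (supportᵢ/N)·F1 scoreᵢ with N=1879: (206/1879)·0.7246 + (315/1879)·0.8219 + (413/1879)·0.5580 + (364/1879)·0.7104 + (161/1879)·0.6792 + (420/1879)·0.6103 = 0.672

0.672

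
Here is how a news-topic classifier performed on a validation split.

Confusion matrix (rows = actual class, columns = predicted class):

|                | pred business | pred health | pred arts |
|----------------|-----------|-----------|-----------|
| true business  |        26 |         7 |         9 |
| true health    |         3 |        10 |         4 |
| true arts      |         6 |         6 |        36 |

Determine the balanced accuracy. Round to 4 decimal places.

Balanced accuracy = mean of per-class recall.
  business: recall = 26/42 = 0.61905
  health: recall = 10/17 = 0.58824
  arts: recall = 36/48 = 0.75000
Mean = (0.61905 + 0.58824 + 0.75000) / 3 = 0.6524

0.6524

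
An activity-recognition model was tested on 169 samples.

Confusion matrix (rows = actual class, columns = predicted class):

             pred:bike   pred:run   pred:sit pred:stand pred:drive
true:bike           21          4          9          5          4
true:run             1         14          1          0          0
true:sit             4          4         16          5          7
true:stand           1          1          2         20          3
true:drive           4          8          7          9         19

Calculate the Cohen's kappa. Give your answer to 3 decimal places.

0.416

Observed agreement pₒ = trace/N = 90/169 = 0.5325
Expected agreement pₑ = Σ (rowᵢ·colᵢ)/N² = (43·31 + 16·31 + 36·35 + 27·39 + 47·33)/169² = 0.1993
κ = (pₒ − pₑ)/(1 − pₑ) = (0.5325 − 0.1993)/(1 − 0.1993) = 0.416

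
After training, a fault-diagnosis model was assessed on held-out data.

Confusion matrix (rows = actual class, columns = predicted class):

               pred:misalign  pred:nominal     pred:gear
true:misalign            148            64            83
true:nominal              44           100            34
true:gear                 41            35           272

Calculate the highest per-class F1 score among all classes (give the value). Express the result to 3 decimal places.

Per-class F1 score (2·TP/(2·TP+FP+FN)):
  misalign: TP=148, FP=44+41=85, FN=64+83=147 → 296/528 = 0.5606
  nominal: TP=100, FP=64+35=99, FN=44+34=78 → 200/377 = 0.5305
  gear: TP=272, FP=83+34=117, FN=41+35=76 → 544/737 = 0.7381
Highest is class 'gear' with F1 score = 0.738.

0.738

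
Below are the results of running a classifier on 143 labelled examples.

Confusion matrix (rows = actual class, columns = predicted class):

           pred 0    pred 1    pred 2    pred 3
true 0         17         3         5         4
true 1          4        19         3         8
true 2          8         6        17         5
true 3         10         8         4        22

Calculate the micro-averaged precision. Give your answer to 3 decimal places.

Micro-averaging pools counts across classes: ΣTP=75, ΣFP=68, ΣFN=68.
Micro-precision = TP/(TP+FP) on pooled counts = 0.524 (equals overall accuracy in single-label multiclass).

0.524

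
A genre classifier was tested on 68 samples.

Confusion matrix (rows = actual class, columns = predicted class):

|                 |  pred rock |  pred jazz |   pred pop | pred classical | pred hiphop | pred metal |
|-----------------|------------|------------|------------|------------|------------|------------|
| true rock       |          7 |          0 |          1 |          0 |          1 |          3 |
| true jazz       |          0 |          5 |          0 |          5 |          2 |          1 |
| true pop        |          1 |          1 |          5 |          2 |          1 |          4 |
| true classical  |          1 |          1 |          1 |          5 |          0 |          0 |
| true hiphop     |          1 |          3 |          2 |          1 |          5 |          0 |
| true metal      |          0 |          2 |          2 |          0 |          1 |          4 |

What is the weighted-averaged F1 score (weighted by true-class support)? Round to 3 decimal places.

Per-class F1 score (2·TP/(2·TP+FP+FN)):
  rock: TP=7, FP=0+1+1+1+0=3, FN=0+1+0+1+3=5 → 14/22 = 0.6364
  jazz: TP=5, FP=0+1+1+3+2=7, FN=0+0+5+2+1=8 → 10/25 = 0.4000
  pop: TP=5, FP=1+0+1+2+2=6, FN=1+1+2+1+4=9 → 10/25 = 0.4000
  classical: TP=5, FP=0+5+2+1+0=8, FN=1+1+1+0+0=3 → 10/21 = 0.4762
  hiphop: TP=5, FP=1+2+1+0+1=5, FN=1+3+2+1+0=7 → 10/22 = 0.4545
  metal: TP=4, FP=3+1+4+0+0=8, FN=0+2+2+0+1=5 → 8/21 = 0.3810
Weighted-F1 score = Σ (supportᵢ/N)·F1 scoreᵢ with N=68: (12/68)·0.6364 + (13/68)·0.4000 + (14/68)·0.4000 + (8/68)·0.4762 + (12/68)·0.4545 + (9/68)·0.3810 = 0.458

0.458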